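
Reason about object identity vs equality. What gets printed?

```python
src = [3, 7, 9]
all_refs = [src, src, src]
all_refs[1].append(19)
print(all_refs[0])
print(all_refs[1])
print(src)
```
[3, 7, 9, 19]
[3, 7, 9, 19]
[3, 7, 9, 19]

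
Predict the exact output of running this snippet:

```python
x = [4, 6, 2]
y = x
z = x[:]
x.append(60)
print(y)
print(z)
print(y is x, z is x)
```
[4, 6, 2, 60]
[4, 6, 2]
True False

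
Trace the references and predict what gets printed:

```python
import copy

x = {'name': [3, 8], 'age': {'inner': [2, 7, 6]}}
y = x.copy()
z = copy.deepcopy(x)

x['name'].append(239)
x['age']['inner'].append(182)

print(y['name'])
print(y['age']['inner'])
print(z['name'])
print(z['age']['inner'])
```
[3, 8, 239]
[2, 7, 6, 182]
[3, 8]
[2, 7, 6]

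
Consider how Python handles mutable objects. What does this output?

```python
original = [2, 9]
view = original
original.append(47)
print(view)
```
[2, 9, 47]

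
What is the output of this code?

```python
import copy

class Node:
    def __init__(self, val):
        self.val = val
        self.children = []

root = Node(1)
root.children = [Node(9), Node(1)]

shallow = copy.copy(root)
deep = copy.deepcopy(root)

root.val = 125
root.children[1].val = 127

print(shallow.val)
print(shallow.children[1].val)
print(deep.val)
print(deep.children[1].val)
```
1
127
1
1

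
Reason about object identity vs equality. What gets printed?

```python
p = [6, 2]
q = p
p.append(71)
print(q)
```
[6, 2, 71]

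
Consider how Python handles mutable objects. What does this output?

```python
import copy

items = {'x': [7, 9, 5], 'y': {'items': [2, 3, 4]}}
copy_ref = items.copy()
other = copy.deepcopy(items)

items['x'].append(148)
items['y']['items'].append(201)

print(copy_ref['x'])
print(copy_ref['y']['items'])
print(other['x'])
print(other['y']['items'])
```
[7, 9, 5, 148]
[2, 3, 4, 201]
[7, 9, 5]
[2, 3, 4]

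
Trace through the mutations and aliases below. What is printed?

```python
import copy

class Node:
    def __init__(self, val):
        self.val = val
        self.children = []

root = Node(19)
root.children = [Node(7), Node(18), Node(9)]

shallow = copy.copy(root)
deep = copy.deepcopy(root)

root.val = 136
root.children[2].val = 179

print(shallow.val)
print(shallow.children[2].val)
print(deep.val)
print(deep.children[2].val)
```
19
179
19
9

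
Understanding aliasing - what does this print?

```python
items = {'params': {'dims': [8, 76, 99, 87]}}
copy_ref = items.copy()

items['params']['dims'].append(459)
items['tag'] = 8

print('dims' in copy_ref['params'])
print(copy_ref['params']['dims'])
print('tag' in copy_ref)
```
True
[8, 76, 99, 87, 459]
False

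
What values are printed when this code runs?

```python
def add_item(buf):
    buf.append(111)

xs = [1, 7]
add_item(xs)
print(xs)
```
[1, 7, 111]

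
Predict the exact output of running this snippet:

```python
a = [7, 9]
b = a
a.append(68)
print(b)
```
[7, 9, 68]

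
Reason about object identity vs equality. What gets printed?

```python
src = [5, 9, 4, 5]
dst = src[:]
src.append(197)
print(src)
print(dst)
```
[5, 9, 4, 5, 197]
[5, 9, 4, 5]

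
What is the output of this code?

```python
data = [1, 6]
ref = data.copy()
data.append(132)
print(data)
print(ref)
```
[1, 6, 132]
[1, 6]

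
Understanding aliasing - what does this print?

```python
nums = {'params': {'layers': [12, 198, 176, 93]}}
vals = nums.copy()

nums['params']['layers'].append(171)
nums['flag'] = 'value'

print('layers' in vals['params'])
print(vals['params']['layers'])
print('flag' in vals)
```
True
[12, 198, 176, 93, 171]
False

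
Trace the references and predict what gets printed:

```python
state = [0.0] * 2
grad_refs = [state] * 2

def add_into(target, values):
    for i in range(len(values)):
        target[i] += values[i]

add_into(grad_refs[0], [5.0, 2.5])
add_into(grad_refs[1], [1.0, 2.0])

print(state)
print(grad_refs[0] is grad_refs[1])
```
[6.0, 4.5]
True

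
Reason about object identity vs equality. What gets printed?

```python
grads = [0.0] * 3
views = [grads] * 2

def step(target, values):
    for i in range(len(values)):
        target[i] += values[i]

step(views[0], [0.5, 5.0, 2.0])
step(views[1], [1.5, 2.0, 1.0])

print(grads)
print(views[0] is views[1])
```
[2.0, 7.0, 3.0]
True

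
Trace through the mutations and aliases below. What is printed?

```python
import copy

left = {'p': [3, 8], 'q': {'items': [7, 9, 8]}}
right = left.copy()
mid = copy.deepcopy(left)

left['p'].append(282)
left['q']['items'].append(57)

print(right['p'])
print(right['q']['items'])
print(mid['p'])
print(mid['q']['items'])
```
[3, 8, 282]
[7, 9, 8, 57]
[3, 8]
[7, 9, 8]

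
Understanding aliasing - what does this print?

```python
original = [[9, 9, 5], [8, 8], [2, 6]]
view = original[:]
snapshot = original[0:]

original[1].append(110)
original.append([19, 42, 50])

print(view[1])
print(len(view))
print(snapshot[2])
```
[8, 8, 110]
3
[2, 6]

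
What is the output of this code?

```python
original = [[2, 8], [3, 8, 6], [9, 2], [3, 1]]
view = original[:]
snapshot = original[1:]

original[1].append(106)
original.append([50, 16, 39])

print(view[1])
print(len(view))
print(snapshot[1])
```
[3, 8, 6, 106]
4
[9, 2]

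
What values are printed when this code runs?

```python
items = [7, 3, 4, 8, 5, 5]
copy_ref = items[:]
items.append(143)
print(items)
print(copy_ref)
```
[7, 3, 4, 8, 5, 5, 143]
[7, 3, 4, 8, 5, 5]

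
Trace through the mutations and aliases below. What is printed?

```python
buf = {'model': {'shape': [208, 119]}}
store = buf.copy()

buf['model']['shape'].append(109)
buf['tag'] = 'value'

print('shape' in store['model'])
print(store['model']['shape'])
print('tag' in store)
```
True
[208, 119, 109]
False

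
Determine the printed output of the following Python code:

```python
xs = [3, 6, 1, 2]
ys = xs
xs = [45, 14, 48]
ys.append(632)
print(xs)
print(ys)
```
[45, 14, 48]
[3, 6, 1, 2, 632]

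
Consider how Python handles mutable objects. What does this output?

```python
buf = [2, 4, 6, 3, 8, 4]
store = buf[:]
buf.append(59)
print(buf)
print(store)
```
[2, 4, 6, 3, 8, 4, 59]
[2, 4, 6, 3, 8, 4]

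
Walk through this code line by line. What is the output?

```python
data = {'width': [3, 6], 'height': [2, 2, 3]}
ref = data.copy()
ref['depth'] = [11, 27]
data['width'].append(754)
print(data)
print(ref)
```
{'width': [3, 6, 754], 'height': [2, 2, 3]}
{'width': [3, 6, 754], 'height': [2, 2, 3], 'depth': [11, 27]}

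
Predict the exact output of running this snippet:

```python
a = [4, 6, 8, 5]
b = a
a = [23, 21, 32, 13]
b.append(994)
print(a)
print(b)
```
[23, 21, 32, 13]
[4, 6, 8, 5, 994]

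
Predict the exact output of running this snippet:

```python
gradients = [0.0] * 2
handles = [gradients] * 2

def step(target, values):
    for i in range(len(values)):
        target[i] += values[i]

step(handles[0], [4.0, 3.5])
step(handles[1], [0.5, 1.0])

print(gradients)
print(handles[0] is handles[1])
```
[4.5, 4.5]
True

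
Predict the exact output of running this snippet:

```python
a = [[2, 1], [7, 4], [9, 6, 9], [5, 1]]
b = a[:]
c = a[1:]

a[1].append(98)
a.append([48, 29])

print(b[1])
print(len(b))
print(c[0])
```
[7, 4, 98]
4
[7, 4, 98]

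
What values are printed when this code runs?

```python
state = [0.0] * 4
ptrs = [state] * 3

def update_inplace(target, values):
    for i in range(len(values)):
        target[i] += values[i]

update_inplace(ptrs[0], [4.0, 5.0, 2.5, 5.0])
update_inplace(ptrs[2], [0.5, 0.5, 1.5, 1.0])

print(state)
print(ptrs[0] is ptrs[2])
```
[4.5, 5.5, 4.0, 6.0]
True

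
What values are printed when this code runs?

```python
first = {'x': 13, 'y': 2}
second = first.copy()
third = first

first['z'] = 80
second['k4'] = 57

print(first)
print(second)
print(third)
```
{'x': 13, 'y': 2, 'z': 80}
{'x': 13, 'y': 2, 'k4': 57}
{'x': 13, 'y': 2, 'z': 80}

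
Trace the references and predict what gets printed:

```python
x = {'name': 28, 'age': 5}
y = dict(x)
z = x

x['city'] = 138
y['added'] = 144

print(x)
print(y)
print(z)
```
{'name': 28, 'age': 5, 'city': 138}
{'name': 28, 'age': 5, 'added': 144}
{'name': 28, 'age': 5, 'city': 138}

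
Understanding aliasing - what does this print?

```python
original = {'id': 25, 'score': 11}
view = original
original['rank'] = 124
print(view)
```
{'id': 25, 'score': 11, 'rank': 124}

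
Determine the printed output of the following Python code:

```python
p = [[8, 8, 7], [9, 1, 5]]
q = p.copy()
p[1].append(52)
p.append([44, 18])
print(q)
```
[[8, 8, 7], [9, 1, 5, 52]]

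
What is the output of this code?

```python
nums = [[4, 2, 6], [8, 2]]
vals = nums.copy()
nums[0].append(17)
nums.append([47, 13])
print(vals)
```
[[4, 2, 6, 17], [8, 2]]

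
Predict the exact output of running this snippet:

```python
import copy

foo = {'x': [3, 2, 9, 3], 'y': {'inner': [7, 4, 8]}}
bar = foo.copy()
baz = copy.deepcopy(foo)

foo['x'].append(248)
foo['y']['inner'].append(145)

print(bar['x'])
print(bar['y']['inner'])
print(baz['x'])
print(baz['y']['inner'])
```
[3, 2, 9, 3, 248]
[7, 4, 8, 145]
[3, 2, 9, 3]
[7, 4, 8]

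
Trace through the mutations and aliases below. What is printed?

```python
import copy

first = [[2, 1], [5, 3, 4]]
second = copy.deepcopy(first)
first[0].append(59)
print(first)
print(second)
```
[[2, 1, 59], [5, 3, 4]]
[[2, 1], [5, 3, 4]]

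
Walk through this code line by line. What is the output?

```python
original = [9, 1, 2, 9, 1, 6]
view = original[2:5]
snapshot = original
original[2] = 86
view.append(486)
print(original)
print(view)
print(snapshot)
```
[9, 1, 86, 9, 1, 6]
[2, 9, 1, 486]
[9, 1, 86, 9, 1, 6]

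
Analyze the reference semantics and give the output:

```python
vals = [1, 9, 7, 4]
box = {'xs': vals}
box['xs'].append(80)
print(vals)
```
[1, 9, 7, 4, 80]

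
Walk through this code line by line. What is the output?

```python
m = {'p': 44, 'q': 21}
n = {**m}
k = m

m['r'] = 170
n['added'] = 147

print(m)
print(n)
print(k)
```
{'p': 44, 'q': 21, 'r': 170}
{'p': 44, 'q': 21, 'added': 147}
{'p': 44, 'q': 21, 'r': 170}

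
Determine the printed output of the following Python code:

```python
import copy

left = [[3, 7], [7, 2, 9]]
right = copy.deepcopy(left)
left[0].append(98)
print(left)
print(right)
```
[[3, 7, 98], [7, 2, 9]]
[[3, 7], [7, 2, 9]]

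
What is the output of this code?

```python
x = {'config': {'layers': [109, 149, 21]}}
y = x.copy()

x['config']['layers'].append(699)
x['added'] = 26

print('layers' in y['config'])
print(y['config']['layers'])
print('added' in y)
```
True
[109, 149, 21, 699]
False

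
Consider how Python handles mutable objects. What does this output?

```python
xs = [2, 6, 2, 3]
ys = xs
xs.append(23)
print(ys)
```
[2, 6, 2, 3, 23]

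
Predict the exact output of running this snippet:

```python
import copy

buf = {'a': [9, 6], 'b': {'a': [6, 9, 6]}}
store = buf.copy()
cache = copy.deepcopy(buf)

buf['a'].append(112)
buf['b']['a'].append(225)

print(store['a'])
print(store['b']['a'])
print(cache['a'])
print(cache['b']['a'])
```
[9, 6, 112]
[6, 9, 6, 225]
[9, 6]
[6, 9, 6]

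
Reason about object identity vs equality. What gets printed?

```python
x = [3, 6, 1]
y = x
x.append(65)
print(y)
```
[3, 6, 1, 65]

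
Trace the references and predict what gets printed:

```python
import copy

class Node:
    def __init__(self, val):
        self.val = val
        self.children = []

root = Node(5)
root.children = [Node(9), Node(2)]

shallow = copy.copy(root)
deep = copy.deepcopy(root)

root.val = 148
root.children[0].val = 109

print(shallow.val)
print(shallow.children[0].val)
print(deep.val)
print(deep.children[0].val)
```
5
109
5
9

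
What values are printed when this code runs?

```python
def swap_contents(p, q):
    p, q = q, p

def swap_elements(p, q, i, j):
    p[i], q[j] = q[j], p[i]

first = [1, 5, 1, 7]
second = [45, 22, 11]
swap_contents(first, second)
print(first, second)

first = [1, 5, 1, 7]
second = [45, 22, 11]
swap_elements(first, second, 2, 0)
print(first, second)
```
[1, 5, 1, 7] [45, 22, 11]
[1, 5, 45, 7] [1, 22, 11]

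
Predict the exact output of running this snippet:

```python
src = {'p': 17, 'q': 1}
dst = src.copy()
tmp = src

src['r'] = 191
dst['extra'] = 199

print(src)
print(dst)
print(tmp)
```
{'p': 17, 'q': 1, 'r': 191}
{'p': 17, 'q': 1, 'extra': 199}
{'p': 17, 'q': 1, 'r': 191}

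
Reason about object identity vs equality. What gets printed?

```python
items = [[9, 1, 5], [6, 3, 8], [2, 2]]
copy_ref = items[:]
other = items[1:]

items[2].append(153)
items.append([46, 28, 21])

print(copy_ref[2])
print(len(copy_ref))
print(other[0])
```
[2, 2, 153]
3
[6, 3, 8]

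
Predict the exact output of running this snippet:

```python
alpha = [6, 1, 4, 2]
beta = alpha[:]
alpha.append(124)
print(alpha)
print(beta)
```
[6, 1, 4, 2, 124]
[6, 1, 4, 2]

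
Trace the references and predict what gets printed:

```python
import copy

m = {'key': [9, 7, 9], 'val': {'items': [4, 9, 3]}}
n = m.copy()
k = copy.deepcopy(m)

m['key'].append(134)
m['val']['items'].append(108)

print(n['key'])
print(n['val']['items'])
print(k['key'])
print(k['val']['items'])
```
[9, 7, 9, 134]
[4, 9, 3, 108]
[9, 7, 9]
[4, 9, 3]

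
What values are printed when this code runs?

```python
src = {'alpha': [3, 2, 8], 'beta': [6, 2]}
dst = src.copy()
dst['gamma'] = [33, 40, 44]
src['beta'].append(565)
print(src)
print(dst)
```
{'alpha': [3, 2, 8], 'beta': [6, 2, 565]}
{'alpha': [3, 2, 8], 'beta': [6, 2, 565], 'gamma': [33, 40, 44]}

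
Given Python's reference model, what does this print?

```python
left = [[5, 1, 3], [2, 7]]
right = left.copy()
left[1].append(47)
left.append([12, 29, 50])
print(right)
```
[[5, 1, 3], [2, 7, 47]]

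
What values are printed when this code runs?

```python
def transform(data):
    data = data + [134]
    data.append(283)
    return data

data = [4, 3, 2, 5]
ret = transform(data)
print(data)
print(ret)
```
[4, 3, 2, 5]
[4, 3, 2, 5, 134, 283]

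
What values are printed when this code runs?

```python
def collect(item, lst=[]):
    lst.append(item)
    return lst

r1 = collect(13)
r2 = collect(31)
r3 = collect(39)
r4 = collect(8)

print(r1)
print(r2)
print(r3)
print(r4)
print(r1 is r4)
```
[13, 31, 39, 8]
[13, 31, 39, 8]
[13, 31, 39, 8]
[13, 31, 39, 8]
True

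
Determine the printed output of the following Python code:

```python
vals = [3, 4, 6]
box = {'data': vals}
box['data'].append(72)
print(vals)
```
[3, 4, 6, 72]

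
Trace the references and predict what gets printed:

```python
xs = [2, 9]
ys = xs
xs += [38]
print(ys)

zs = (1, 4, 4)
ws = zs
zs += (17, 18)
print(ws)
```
[2, 9, 38]
(1, 4, 4)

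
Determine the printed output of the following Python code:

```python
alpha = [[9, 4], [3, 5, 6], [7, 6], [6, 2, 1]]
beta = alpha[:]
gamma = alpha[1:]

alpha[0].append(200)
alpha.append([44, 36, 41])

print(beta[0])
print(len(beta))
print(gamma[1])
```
[9, 4, 200]
4
[7, 6]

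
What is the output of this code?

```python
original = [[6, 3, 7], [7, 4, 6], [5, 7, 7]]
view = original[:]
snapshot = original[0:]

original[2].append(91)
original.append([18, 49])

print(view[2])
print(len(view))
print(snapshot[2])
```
[5, 7, 7, 91]
3
[5, 7, 7, 91]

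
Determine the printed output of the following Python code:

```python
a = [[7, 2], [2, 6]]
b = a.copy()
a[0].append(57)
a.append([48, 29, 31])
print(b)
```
[[7, 2, 57], [2, 6]]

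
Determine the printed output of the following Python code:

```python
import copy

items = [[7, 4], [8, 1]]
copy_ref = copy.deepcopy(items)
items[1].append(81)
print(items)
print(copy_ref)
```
[[7, 4], [8, 1, 81]]
[[7, 4], [8, 1]]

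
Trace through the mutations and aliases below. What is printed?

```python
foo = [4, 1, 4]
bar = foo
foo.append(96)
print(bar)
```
[4, 1, 4, 96]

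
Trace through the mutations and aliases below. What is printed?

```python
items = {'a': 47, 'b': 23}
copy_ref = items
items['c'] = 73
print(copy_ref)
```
{'a': 47, 'b': 23, 'c': 73}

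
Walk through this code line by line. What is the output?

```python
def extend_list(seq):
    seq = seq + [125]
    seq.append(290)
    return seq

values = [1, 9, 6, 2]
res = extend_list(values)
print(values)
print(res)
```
[1, 9, 6, 2]
[1, 9, 6, 2, 125, 290]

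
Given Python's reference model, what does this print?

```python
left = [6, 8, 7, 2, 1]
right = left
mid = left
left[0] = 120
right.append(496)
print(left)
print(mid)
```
[120, 8, 7, 2, 1, 496]
[120, 8, 7, 2, 1, 496]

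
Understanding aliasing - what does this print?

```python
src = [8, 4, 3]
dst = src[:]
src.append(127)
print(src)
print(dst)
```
[8, 4, 3, 127]
[8, 4, 3]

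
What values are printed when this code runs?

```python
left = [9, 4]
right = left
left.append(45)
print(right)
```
[9, 4, 45]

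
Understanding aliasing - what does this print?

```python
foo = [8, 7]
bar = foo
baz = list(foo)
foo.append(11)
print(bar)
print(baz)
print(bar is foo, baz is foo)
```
[8, 7, 11]
[8, 7]
True False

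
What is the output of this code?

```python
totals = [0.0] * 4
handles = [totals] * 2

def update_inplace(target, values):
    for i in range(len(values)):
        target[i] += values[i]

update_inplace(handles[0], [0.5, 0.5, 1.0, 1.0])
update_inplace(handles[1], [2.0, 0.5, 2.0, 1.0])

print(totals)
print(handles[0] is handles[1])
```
[2.5, 1.0, 3.0, 2.0]
True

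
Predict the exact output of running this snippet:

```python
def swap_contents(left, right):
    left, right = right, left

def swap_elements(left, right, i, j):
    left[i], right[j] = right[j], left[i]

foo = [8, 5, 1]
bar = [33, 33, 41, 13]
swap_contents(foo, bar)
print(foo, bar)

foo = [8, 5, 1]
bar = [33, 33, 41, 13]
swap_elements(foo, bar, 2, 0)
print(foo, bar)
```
[8, 5, 1] [33, 33, 41, 13]
[8, 5, 33] [1, 33, 41, 13]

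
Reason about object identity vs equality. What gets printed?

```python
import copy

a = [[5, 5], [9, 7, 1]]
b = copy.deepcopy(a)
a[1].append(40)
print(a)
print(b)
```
[[5, 5], [9, 7, 1, 40]]
[[5, 5], [9, 7, 1]]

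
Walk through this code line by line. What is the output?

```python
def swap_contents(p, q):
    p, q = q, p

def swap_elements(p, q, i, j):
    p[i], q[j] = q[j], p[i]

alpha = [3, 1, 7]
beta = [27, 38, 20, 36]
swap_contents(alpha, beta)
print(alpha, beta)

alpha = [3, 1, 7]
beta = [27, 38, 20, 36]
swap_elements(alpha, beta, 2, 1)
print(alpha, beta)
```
[3, 1, 7] [27, 38, 20, 36]
[3, 1, 38] [27, 7, 20, 36]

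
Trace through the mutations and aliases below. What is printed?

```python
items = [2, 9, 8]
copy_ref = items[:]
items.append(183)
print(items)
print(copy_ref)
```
[2, 9, 8, 183]
[2, 9, 8]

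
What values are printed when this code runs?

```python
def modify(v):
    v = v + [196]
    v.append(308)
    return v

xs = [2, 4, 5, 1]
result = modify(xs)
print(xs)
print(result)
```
[2, 4, 5, 1]
[2, 4, 5, 1, 196, 308]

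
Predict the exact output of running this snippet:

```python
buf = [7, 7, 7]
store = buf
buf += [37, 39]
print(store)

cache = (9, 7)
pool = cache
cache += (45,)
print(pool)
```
[7, 7, 7, 37, 39]
(9, 7)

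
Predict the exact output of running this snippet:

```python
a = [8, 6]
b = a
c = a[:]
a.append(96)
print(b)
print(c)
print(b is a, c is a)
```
[8, 6, 96]
[8, 6]
True False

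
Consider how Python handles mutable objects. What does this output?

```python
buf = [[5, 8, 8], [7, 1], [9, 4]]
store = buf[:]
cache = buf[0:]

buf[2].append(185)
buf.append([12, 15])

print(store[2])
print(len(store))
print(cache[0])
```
[9, 4, 185]
3
[5, 8, 8]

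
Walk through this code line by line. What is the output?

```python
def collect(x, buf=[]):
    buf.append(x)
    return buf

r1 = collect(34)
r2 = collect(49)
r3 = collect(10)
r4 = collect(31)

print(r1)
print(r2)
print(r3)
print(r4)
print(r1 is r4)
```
[34, 49, 10, 31]
[34, 49, 10, 31]
[34, 49, 10, 31]
[34, 49, 10, 31]
True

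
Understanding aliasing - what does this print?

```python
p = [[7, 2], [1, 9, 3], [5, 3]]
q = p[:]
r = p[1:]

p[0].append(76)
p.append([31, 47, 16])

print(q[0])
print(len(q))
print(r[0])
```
[7, 2, 76]
3
[1, 9, 3]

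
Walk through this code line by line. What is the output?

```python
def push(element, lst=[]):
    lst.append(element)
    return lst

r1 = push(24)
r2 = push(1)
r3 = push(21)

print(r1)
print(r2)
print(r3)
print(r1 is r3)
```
[24, 1, 21]
[24, 1, 21]
[24, 1, 21]
True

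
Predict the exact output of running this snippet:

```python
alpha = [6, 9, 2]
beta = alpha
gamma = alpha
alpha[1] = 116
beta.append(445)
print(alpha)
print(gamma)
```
[6, 116, 2, 445]
[6, 116, 2, 445]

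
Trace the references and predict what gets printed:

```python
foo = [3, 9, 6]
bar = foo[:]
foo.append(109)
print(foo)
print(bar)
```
[3, 9, 6, 109]
[3, 9, 6]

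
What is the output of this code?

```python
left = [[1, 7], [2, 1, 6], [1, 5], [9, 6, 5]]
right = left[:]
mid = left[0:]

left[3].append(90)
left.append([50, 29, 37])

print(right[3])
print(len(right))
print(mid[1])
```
[9, 6, 5, 90]
4
[2, 1, 6]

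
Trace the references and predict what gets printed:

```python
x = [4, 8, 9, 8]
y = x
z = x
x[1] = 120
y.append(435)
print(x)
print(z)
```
[4, 120, 9, 8, 435]
[4, 120, 9, 8, 435]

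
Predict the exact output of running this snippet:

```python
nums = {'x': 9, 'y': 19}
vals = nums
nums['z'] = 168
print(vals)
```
{'x': 9, 'y': 19, 'z': 168}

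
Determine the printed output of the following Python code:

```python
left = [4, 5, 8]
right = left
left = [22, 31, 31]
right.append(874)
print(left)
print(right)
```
[22, 31, 31]
[4, 5, 8, 874]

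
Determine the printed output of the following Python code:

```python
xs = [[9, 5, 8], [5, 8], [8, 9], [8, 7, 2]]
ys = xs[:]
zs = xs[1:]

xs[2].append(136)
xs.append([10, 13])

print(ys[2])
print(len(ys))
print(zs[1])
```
[8, 9, 136]
4
[8, 9, 136]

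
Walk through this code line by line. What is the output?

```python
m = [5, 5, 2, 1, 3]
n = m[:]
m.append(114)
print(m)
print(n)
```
[5, 5, 2, 1, 3, 114]
[5, 5, 2, 1, 3]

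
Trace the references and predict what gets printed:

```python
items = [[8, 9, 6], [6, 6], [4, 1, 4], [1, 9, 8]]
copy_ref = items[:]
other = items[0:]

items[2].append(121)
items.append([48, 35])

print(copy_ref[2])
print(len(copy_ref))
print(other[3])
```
[4, 1, 4, 121]
4
[1, 9, 8]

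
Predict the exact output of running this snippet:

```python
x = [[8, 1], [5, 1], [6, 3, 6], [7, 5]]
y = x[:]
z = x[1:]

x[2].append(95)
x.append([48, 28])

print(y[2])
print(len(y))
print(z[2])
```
[6, 3, 6, 95]
4
[7, 5]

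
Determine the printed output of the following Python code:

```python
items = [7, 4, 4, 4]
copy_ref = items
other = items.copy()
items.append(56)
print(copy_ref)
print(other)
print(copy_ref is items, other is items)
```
[7, 4, 4, 4, 56]
[7, 4, 4, 4]
True False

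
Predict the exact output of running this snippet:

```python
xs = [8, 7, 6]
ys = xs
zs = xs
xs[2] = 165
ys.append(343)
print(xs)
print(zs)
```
[8, 7, 165, 343]
[8, 7, 165, 343]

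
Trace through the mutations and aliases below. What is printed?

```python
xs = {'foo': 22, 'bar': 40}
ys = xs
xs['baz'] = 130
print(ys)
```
{'foo': 22, 'bar': 40, 'baz': 130}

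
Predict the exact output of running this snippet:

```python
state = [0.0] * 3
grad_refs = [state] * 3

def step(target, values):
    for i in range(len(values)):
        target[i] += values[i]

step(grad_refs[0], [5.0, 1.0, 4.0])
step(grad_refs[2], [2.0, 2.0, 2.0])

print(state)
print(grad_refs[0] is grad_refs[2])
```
[7.0, 3.0, 6.0]
True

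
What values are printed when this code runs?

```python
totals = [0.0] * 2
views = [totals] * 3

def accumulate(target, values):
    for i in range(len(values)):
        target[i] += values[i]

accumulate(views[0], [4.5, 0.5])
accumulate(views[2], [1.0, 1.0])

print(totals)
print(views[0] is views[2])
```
[5.5, 1.5]
True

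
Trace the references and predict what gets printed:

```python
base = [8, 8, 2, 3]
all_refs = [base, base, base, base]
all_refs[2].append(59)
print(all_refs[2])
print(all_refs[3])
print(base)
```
[8, 8, 2, 3, 59]
[8, 8, 2, 3, 59]
[8, 8, 2, 3, 59]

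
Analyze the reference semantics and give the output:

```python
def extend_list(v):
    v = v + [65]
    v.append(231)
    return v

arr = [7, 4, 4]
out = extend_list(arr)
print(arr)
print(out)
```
[7, 4, 4]
[7, 4, 4, 65, 231]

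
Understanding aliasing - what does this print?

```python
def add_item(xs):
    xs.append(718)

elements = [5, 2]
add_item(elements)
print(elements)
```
[5, 2, 718]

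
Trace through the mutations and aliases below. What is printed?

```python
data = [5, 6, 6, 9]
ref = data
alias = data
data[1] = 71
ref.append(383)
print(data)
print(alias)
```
[5, 71, 6, 9, 383]
[5, 71, 6, 9, 383]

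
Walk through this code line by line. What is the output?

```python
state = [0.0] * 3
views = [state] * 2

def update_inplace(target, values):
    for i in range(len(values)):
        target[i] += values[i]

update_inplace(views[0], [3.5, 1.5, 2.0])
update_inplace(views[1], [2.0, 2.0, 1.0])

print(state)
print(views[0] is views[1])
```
[5.5, 3.5, 3.0]
True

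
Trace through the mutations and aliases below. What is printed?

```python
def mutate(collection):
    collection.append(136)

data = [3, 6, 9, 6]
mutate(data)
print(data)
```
[3, 6, 9, 6, 136]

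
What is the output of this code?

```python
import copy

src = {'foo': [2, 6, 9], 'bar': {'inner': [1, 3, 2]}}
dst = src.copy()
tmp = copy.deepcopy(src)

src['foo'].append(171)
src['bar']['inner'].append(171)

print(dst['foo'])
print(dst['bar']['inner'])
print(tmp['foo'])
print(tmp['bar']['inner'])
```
[2, 6, 9, 171]
[1, 3, 2, 171]
[2, 6, 9]
[1, 3, 2]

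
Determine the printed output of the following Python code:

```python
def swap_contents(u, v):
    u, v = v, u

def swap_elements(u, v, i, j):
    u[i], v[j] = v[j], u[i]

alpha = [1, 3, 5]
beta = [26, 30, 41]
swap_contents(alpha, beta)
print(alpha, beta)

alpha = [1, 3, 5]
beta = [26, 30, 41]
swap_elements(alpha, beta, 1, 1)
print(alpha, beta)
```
[1, 3, 5] [26, 30, 41]
[1, 30, 5] [26, 3, 41]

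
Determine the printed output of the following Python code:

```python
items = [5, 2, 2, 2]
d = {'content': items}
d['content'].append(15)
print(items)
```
[5, 2, 2, 2, 15]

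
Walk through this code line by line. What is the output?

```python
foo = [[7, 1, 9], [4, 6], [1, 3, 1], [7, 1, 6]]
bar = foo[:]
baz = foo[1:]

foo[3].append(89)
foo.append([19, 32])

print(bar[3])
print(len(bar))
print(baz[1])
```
[7, 1, 6, 89]
4
[1, 3, 1]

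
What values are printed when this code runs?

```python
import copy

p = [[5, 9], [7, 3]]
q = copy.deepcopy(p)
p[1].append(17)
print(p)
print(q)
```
[[5, 9], [7, 3, 17]]
[[5, 9], [7, 3]]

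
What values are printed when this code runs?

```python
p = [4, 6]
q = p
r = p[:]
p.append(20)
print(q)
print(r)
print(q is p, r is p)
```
[4, 6, 20]
[4, 6]
True False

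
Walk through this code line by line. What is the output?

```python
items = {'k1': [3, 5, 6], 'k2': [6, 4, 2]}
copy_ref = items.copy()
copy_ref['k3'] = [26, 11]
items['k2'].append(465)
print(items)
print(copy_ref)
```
{'k1': [3, 5, 6], 'k2': [6, 4, 2, 465]}
{'k1': [3, 5, 6], 'k2': [6, 4, 2, 465], 'k3': [26, 11]}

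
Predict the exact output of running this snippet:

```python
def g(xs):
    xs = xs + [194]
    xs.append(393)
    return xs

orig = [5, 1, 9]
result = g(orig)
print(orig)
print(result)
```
[5, 1, 9]
[5, 1, 9, 194, 393]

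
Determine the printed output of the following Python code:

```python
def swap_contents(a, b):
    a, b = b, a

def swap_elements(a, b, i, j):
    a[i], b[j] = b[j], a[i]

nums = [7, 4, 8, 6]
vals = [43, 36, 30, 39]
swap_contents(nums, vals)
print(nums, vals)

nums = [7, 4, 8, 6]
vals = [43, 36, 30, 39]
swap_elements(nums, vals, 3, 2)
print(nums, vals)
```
[7, 4, 8, 6] [43, 36, 30, 39]
[7, 4, 8, 30] [43, 36, 6, 39]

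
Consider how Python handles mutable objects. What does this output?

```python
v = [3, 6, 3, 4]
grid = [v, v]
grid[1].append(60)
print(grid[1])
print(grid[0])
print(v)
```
[3, 6, 3, 4, 60]
[3, 6, 3, 4, 60]
[3, 6, 3, 4, 60]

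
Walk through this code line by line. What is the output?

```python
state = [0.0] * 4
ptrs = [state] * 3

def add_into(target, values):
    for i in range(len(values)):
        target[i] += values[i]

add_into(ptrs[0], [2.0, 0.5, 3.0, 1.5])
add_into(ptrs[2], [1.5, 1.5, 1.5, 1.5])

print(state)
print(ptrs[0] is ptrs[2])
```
[3.5, 2.0, 4.5, 3.0]
True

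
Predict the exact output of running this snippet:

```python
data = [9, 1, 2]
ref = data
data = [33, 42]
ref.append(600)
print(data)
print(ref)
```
[33, 42]
[9, 1, 2, 600]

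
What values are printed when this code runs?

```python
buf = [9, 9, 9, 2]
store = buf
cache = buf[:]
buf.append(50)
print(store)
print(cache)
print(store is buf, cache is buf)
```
[9, 9, 9, 2, 50]
[9, 9, 9, 2]
True False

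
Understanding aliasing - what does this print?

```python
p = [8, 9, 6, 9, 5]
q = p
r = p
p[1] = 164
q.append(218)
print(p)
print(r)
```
[8, 164, 6, 9, 5, 218]
[8, 164, 6, 9, 5, 218]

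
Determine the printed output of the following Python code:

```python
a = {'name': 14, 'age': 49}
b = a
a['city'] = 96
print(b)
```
{'name': 14, 'age': 49, 'city': 96}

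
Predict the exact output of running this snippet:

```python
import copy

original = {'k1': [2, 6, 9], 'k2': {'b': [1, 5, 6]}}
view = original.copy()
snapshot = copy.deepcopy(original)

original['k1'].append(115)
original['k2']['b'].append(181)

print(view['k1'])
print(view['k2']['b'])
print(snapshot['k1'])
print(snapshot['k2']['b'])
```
[2, 6, 9, 115]
[1, 5, 6, 181]
[2, 6, 9]
[1, 5, 6]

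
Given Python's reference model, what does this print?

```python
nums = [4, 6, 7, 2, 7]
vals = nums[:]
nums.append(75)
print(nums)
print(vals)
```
[4, 6, 7, 2, 7, 75]
[4, 6, 7, 2, 7]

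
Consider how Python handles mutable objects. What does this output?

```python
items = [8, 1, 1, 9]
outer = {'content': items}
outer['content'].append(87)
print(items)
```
[8, 1, 1, 9, 87]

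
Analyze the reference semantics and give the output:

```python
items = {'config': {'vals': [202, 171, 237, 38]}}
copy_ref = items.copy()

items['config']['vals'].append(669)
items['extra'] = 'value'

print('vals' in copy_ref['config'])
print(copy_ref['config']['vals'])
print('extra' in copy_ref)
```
True
[202, 171, 237, 38, 669]
False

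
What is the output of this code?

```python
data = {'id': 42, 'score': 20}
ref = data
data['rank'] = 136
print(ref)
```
{'id': 42, 'score': 20, 'rank': 136}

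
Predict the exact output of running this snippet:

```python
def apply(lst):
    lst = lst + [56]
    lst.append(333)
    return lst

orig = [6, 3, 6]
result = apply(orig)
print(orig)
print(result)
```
[6, 3, 6]
[6, 3, 6, 56, 333]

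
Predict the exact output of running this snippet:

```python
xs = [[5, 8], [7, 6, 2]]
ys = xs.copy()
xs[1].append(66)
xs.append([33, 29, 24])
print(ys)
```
[[5, 8], [7, 6, 2, 66]]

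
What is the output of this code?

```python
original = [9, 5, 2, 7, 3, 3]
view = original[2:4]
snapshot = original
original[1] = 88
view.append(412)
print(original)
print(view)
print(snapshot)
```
[9, 88, 2, 7, 3, 3]
[2, 7, 412]
[9, 88, 2, 7, 3, 3]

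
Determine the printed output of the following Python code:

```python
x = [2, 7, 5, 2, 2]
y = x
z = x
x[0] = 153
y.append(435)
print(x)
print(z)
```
[153, 7, 5, 2, 2, 435]
[153, 7, 5, 2, 2, 435]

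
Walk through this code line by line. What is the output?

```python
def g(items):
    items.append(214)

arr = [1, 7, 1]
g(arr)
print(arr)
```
[1, 7, 1, 214]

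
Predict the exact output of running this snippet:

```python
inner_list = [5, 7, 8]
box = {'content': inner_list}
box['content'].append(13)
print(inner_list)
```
[5, 7, 8, 13]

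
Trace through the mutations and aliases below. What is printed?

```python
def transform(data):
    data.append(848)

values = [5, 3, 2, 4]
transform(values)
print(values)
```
[5, 3, 2, 4, 848]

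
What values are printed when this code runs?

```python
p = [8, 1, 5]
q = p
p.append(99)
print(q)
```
[8, 1, 5, 99]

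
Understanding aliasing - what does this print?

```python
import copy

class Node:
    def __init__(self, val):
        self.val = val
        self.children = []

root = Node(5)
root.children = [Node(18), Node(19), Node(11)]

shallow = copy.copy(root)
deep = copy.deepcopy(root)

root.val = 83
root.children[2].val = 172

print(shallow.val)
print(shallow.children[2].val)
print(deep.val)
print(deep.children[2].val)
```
5
172
5
11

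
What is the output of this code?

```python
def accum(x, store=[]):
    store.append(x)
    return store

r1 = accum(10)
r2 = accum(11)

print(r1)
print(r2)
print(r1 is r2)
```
[10, 11]
[10, 11]
True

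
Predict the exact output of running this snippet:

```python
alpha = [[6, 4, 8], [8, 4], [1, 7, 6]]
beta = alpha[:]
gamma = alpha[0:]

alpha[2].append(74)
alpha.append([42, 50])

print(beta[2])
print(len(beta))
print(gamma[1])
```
[1, 7, 6, 74]
3
[8, 4]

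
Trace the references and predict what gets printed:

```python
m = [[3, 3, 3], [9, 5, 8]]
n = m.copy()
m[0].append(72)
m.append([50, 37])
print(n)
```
[[3, 3, 3, 72], [9, 5, 8]]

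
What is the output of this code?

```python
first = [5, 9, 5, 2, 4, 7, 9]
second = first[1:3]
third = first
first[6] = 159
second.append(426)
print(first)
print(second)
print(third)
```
[5, 9, 5, 2, 4, 7, 159]
[9, 5, 426]
[5, 9, 5, 2, 4, 7, 159]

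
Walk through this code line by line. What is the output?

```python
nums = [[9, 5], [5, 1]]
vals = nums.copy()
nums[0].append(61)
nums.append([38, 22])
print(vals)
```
[[9, 5, 61], [5, 1]]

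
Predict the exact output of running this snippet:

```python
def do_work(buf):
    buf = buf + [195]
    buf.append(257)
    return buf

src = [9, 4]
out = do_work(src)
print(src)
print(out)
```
[9, 4]
[9, 4, 195, 257]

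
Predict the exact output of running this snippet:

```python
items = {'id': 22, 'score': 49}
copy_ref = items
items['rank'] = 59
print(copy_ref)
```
{'id': 22, 'score': 49, 'rank': 59}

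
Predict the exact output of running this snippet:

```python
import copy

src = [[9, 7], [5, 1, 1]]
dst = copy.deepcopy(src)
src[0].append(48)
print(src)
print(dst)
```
[[9, 7, 48], [5, 1, 1]]
[[9, 7], [5, 1, 1]]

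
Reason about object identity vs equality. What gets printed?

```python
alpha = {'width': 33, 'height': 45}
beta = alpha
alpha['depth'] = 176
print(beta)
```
{'width': 33, 'height': 45, 'depth': 176}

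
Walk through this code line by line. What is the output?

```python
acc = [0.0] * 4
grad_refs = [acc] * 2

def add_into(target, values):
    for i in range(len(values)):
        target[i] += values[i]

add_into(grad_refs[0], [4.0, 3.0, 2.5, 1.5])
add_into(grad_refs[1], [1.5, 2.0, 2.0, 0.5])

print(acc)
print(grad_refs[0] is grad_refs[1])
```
[5.5, 5.0, 4.5, 2.0]
True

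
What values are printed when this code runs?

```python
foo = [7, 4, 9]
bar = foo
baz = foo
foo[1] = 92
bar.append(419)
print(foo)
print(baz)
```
[7, 92, 9, 419]
[7, 92, 9, 419]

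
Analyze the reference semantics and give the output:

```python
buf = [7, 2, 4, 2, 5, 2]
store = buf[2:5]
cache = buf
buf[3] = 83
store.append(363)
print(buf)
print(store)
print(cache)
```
[7, 2, 4, 83, 5, 2]
[4, 2, 5, 363]
[7, 2, 4, 83, 5, 2]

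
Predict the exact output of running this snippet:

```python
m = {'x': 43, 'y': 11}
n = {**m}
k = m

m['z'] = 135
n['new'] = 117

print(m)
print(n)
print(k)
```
{'x': 43, 'y': 11, 'z': 135}
{'x': 43, 'y': 11, 'new': 117}
{'x': 43, 'y': 11, 'z': 135}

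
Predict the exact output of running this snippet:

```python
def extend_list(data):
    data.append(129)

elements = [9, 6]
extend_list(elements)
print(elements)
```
[9, 6, 129]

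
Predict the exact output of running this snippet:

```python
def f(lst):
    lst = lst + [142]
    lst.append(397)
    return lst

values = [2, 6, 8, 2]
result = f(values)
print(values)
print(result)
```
[2, 6, 8, 2]
[2, 6, 8, 2, 142, 397]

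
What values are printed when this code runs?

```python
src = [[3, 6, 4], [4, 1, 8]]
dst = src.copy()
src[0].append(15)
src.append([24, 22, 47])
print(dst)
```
[[3, 6, 4, 15], [4, 1, 8]]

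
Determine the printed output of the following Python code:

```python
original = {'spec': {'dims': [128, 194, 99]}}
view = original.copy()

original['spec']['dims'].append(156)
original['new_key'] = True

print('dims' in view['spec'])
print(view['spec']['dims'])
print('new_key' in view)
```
True
[128, 194, 99, 156]
False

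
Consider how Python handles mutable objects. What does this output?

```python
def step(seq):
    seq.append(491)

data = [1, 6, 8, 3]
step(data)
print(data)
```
[1, 6, 8, 3, 491]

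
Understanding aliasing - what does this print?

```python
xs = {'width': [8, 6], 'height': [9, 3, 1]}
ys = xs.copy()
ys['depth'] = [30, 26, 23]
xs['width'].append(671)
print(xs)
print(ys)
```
{'width': [8, 6, 671], 'height': [9, 3, 1]}
{'width': [8, 6, 671], 'height': [9, 3, 1], 'depth': [30, 26, 23]}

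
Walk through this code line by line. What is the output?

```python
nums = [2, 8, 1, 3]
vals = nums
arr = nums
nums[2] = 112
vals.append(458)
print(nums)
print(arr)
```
[2, 8, 112, 3, 458]
[2, 8, 112, 3, 458]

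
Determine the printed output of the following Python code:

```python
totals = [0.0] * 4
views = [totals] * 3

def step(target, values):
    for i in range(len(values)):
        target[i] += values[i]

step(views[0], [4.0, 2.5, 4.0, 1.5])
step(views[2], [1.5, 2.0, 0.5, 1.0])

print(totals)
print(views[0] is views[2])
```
[5.5, 4.5, 4.5, 2.5]
True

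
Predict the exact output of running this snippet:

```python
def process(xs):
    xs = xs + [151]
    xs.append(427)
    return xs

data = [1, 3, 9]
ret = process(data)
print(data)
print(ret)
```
[1, 3, 9]
[1, 3, 9, 151, 427]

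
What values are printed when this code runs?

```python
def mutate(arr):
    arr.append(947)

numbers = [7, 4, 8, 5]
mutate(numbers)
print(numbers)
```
[7, 4, 8, 5, 947]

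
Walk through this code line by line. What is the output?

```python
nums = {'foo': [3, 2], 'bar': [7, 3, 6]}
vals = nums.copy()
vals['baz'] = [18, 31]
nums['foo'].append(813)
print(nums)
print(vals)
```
{'foo': [3, 2, 813], 'bar': [7, 3, 6]}
{'foo': [3, 2, 813], 'bar': [7, 3, 6], 'baz': [18, 31]}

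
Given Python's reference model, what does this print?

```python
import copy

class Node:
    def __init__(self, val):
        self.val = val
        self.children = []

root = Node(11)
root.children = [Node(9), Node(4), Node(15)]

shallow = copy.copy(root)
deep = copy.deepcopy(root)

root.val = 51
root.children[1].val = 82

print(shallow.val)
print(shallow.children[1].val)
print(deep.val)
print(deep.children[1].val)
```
11
82
11
4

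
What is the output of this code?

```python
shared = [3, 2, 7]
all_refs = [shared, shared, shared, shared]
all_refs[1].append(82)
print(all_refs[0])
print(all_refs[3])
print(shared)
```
[3, 2, 7, 82]
[3, 2, 7, 82]
[3, 2, 7, 82]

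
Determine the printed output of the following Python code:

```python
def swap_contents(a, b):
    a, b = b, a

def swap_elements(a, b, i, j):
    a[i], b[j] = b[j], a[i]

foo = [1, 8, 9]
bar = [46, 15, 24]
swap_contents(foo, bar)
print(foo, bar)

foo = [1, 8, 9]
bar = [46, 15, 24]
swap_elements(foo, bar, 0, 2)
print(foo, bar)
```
[1, 8, 9] [46, 15, 24]
[24, 8, 9] [46, 15, 1]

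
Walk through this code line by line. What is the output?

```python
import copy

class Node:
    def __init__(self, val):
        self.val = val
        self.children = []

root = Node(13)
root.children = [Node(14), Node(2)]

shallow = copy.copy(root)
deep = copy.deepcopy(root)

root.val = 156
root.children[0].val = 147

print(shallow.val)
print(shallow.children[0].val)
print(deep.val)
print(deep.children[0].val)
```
13
147
13
14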